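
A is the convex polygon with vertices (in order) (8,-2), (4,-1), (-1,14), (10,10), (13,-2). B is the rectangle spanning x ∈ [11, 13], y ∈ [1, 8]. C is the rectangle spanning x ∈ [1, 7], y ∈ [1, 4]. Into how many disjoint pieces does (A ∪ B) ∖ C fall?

(A ∪ B) ∖ C is a single connected region.

1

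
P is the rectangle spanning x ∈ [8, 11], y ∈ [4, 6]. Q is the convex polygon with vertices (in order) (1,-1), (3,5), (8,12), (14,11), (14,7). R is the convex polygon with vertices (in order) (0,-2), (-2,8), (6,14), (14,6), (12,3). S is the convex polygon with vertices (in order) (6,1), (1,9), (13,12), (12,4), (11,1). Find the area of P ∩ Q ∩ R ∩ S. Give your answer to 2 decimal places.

4.92

The intersection is the polygon with vertices (11,6), (11,5.154), (9.125,4), (8,4), (8,6).
By the shoelace formula its area is 4.92.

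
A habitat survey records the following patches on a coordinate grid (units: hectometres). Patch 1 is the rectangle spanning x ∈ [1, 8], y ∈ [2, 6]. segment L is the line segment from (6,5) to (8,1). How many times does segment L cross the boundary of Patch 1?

The segment meets the boundary at (7.5,2).

1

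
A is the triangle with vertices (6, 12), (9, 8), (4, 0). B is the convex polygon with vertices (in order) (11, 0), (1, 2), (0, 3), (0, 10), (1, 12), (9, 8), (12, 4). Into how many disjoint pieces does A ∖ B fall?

A ∖ B splits into 2 disjoint pieces (area 4.2308, area 0.3864).

2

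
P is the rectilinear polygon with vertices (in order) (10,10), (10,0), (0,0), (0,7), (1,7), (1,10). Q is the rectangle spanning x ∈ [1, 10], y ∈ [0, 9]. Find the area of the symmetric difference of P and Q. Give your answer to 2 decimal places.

16.00

|P| = 97, |Q| = 81, |P∩Q| = 81.
|P △ Q| = |P| + |Q| − 2·|P∩Q| = 97 + 81 − 162 = 16.00.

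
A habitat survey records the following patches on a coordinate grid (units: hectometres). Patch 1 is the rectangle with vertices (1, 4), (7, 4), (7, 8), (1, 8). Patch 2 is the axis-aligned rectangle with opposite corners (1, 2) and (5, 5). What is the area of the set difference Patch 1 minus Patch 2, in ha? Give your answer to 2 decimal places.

|Patch 1∩Patch 2|: x∈[1,5], y∈[4,5] → 4·1 = 4.
|Patch 1| = 24.
|Patch 1 ∖ Patch 2| = |Patch 1| − |Patch 1∩Patch 2| = 24 − 4 = 20.00.

20.00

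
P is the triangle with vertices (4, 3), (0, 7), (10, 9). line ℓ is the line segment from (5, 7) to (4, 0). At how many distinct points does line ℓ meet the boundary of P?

The segment meets the boundary at (4.5,3.5).

1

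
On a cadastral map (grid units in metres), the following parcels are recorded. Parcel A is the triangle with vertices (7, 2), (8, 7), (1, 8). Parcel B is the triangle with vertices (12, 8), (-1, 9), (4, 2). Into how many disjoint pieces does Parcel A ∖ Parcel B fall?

1

Parcel A ∖ Parcel B is a single connected region.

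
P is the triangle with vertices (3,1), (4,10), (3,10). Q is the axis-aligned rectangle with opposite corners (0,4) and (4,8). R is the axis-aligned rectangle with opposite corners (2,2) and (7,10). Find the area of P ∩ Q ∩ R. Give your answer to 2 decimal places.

2.22

The intersection is the polygon with vertices (3,4), (3,8), (3.778,8), (3.333,4).
By the shoelace formula its area is 2.22.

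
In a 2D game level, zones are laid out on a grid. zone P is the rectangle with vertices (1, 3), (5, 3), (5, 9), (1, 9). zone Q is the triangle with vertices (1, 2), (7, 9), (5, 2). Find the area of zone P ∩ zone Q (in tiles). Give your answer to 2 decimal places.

The intersection is the polygon with vertices (5,3), (1.857,3), (5,6.667).
By the shoelace formula its area is 5.76.

5.76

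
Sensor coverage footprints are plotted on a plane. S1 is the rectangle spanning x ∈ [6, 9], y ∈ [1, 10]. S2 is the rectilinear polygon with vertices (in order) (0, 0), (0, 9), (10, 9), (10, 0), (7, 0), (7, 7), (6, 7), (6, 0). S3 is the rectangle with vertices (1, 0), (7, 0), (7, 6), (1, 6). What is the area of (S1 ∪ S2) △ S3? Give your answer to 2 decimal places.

58.00

|S1 ∪ S2| = 92.
|(S1 ∪ S2) ∩ S3| = 35.
|(S1 ∪ S2) △ S3| = 92 + 36 − 70 = 58.00.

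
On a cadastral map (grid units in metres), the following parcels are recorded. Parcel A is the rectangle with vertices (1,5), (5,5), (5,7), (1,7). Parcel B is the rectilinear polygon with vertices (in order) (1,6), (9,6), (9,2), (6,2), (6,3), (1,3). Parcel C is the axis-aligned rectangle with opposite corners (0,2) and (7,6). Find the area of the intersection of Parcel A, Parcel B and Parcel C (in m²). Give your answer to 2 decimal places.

The intersection is the polygon with vertices (1,5), (1,6), (5,6), (5,5).
By the shoelace formula its area is 4.00.

4.00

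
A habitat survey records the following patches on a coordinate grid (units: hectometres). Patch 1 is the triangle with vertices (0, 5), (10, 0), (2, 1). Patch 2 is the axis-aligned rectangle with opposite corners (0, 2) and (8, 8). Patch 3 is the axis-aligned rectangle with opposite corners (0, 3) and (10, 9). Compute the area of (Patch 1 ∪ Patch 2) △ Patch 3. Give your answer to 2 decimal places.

36.25

|Patch 1 ∪ Patch 2| = 56.25.
|(Patch 1 ∪ Patch 2) ∩ Patch 3| = 40.
|(Patch 1 ∪ Patch 2) △ Patch 3| = 56.25 + 60 − 80 = 36.25.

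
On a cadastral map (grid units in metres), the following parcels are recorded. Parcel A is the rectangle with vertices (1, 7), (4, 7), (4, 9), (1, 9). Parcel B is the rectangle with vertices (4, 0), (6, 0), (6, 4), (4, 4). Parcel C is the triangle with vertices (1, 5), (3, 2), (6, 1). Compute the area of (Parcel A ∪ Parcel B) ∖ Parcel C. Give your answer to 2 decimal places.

|Parcel A ∪ Parcel B| = 14.
|(Parcel A ∪ Parcel B) ∩ Parcel C| = 0.9333.
|(Parcel A ∪ Parcel B) ∖ Parcel C| = 14 − 0.9333 = 13.07.

13.07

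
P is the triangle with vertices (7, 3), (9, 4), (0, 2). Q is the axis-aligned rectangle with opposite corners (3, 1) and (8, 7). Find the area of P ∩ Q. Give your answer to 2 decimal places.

2.00

The intersection is the polygon with vertices (7,3), (3,2.429), (3,2.667), (8,3.778), (8,3.5).
By the shoelace formula its area is 2.00.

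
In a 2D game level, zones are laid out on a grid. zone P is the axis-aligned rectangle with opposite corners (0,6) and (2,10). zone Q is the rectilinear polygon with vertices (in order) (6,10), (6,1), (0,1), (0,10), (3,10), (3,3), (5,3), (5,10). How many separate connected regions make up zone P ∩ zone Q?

zone P ∩ zone Q is a single connected region.

1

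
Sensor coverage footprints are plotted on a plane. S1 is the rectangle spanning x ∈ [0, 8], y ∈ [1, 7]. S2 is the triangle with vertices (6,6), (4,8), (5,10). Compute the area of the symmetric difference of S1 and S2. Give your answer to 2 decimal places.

|S1| = 48, |S2| = 3, |S1∩S2| = 0.375.
|S1 △ S2| = |S1| + |S2| − 2·|S1∩S2| = 48 + 3 − 0.75 = 50.25.

50.25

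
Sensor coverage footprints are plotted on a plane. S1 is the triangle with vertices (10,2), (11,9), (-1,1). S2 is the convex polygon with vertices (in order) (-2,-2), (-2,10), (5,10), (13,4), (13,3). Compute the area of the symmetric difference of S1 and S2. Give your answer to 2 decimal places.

87.57

|S1| = 38, |S2| = 118.5, |S1∩S2| = 34.4668.
|S1 △ S2| = |S1| + |S2| − 2·|S1∩S2| = 38 + 118.5 − 68.9336 = 87.57.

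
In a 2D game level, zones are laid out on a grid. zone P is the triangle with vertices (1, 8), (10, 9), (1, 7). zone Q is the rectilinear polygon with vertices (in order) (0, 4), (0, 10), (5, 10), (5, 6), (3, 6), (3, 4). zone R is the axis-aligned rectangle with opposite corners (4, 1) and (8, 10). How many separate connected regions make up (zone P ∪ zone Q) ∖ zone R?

2

(zone P ∪ zone Q) ∖ zone R splits into 2 disjoint pieces (area 0.2222, area 22).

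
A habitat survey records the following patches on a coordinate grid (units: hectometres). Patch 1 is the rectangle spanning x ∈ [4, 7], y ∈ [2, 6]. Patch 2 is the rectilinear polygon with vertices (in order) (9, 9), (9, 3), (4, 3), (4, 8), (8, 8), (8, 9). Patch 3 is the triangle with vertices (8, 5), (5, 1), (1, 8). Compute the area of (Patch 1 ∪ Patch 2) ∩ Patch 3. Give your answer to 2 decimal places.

The region (Patch 1 ∪ Patch 2) ∩ Patch 3 is the polygon with vertices (4.429,2), (4,2.75), (4,3), (4,6), (4,6.714), (8,5), (5.75,2).
By the shoelace formula its area is 11.89.

11.89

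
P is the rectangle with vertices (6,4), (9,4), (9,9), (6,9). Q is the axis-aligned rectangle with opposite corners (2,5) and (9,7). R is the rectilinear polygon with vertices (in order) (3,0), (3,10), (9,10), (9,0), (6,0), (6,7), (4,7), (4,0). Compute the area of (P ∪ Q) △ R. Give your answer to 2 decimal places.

|P ∪ Q| = 23.
|(P ∪ Q) ∩ R| = 17.
|(P ∪ Q) △ R| = 23 + 46 − 34 = 35.00.

35.00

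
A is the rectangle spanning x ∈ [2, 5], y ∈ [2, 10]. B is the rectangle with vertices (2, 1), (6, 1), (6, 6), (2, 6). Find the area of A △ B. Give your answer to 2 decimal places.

20.00

|A∩B|: x∈[2,5], y∈[2,6] → 3·4 = 12.
|A △ B| = |A| + |B| − 2·|A∩B| = 24 + 20 − 24 = 20.00.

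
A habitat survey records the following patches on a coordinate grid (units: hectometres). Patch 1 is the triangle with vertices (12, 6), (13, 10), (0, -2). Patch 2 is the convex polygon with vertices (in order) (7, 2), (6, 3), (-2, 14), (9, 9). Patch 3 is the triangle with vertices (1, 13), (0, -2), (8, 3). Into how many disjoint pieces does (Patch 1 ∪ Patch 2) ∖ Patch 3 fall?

3

(Patch 1 ∪ Patch 2) ∖ Patch 3 splits into 3 disjoint pieces (area 35.1291, area 0.0677, area 3.8481).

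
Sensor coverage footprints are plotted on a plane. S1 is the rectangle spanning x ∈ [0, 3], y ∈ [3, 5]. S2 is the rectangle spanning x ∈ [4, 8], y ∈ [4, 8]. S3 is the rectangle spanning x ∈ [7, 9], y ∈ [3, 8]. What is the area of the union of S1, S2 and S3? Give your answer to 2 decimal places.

By inclusion–exclusion:
Individual areas: |S1| = 6, |S2| = 16, |S3| = 10.
|S1∩S2| = 0 (no overlap).
|S1∩S3| = 0 (no overlap).
|S2∩S3|: x∈[7,8], y∈[4,8] → 1·4 = 4.
|S1∩S2∩S3| = 0.
|S1 ∪ S2 ∪ S3| = 32 − 4 + 0 = 28.00.

28.00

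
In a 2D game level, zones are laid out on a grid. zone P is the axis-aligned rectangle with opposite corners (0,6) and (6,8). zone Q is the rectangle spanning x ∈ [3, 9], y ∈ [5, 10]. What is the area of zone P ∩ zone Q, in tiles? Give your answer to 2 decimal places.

6.00

|zone P∩zone Q|: x∈[3,6], y∈[6,8] → 3·2 = 6.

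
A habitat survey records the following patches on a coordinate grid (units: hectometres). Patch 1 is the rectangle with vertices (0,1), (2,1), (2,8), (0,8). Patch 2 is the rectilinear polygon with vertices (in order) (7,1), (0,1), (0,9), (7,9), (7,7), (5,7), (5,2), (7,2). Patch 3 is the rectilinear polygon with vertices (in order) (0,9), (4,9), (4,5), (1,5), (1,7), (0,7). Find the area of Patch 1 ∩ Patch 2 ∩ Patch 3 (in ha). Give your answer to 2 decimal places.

The intersection is the polygon with vertices (2,5), (1,5), (1,7), (0,7), (0,8), (2,8).
By the shoelace formula its area is 4.00.

4.00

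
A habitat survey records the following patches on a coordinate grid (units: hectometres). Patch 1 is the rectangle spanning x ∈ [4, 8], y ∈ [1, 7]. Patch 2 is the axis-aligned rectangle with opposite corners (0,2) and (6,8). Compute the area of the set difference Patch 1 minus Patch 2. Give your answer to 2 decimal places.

|Patch 1∩Patch 2|: x∈[4,6], y∈[2,7] → 2·5 = 10.
|Patch 1| = 24.
|Patch 1 ∖ Patch 2| = |Patch 1| − |Patch 1∩Patch 2| = 24 − 10 = 14.00.

14.00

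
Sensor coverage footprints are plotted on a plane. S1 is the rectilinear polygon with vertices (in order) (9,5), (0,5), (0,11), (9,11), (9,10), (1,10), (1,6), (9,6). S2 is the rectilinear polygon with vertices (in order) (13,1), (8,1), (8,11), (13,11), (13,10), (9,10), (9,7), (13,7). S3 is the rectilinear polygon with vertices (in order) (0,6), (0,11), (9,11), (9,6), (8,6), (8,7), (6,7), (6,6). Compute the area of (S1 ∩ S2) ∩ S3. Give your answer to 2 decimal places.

|S1 ∩ S2| = 2.
|(S1 ∩ S2) ∩ S3| = 1.00.

1.00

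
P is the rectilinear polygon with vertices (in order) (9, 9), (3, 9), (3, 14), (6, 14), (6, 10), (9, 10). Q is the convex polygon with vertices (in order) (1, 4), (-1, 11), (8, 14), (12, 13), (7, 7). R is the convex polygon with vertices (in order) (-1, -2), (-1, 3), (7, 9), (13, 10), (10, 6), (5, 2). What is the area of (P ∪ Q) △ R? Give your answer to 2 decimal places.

114.01

|P ∪ Q| = 72.0667.
|(P ∪ Q) ∩ R| = 9.5294.
|(P ∪ Q) △ R| = 72.0667 + 61 − 19.0588 = 114.01.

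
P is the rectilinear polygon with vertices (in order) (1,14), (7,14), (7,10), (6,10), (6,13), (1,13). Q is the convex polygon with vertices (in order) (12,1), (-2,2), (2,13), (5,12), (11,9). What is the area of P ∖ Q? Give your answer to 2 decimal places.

|P| = 9, |P∩Q| = 1.25.
|P ∖ Q| = |P| − |P∩Q| = 9 − 1.25 = 7.75.

7.75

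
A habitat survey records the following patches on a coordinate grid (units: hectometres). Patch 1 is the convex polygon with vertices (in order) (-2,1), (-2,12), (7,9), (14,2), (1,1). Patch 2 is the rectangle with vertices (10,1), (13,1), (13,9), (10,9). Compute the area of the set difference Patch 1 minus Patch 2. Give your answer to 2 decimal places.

102.42

|Patch 1| = 110.5, |Patch 1∩Patch 2| = 8.0769.
|Patch 1 ∖ Patch 2| = |Patch 1| − |Patch 1∩Patch 2| = 110.5 − 8.0769 = 102.42.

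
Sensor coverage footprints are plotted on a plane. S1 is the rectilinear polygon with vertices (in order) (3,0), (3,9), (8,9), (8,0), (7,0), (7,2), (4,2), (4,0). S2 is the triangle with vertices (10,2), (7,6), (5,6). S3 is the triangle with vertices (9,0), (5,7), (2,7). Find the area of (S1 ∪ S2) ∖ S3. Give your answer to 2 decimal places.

|S1 ∪ S2| = 40.0667.
|(S1 ∪ S2) ∩ S3| = 9.625.
|(S1 ∪ S2) ∖ S3| = 40.0667 − 9.625 = 30.44.

30.44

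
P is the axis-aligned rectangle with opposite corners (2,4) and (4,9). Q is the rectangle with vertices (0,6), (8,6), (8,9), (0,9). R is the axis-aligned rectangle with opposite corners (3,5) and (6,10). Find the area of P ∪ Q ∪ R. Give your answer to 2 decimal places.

By inclusion–exclusion:
Individual areas: |P| = 10, |Q| = 24, |R| = 15.
|P∩Q|: x∈[2,4], y∈[6,9] → 2·3 = 6.
|P∩R|: x∈[3,4], y∈[5,9] → 1·4 = 4.
|Q∩R|: x∈[3,6], y∈[6,9] → 3·3 = 9.
|P∩Q∩R| = 3.
|P ∪ Q ∪ R| = 49 − 19 + 3 = 33.00.

33.00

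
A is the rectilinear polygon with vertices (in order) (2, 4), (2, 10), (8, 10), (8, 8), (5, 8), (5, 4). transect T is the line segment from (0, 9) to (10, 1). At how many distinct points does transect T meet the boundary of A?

The segment meets the boundary at (5,5), (2,7.4).

2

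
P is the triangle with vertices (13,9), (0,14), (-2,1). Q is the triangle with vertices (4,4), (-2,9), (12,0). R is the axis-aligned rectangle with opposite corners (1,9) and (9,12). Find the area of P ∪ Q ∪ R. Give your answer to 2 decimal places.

By inclusion–exclusion:
Individual areas: |P| = 89.5, |Q| = 8, |R| = 24.
|P∩Q| = 3.6755.
|P∩R| = 21.2231.
|Q∩R| = 0.
|P∩Q∩R| = 0.
|P ∪ Q ∪ R| = 121.5 − 24.8986 + 0 = 96.60.

96.60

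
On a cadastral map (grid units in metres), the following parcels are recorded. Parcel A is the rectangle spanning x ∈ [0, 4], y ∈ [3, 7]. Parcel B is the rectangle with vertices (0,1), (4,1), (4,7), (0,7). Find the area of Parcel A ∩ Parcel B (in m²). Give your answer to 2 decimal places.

16.00

|Parcel A∩Parcel B|: x∈[0,4], y∈[3,7] → 4·4 = 16.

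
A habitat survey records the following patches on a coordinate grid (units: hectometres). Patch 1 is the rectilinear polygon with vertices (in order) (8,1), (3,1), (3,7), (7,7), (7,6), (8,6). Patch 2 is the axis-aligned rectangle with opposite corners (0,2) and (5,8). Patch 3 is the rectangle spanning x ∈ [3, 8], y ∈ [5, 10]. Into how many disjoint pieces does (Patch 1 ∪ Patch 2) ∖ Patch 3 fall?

(Patch 1 ∪ Patch 2) ∖ Patch 3 is a single connected region.

1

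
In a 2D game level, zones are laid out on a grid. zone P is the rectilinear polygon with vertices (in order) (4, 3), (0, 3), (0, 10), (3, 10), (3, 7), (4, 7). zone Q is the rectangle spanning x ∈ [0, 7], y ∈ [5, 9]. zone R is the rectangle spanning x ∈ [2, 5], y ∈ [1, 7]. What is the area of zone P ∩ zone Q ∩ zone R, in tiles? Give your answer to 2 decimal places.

The intersection is the polygon with vertices (4,7), (4,5), (2,5), (2,7), (3,7).
By the shoelace formula its area is 4.00.

4.00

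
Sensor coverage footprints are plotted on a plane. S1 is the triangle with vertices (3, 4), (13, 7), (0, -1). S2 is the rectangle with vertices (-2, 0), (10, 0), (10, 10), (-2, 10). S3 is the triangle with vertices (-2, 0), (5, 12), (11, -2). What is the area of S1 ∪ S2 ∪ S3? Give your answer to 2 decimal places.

135.79

By inclusion–exclusion:
Individual areas: |S1| = 20.5, |S2| = 120, |S3| = 85.
|S1∩S2| = 18.5683.
|S1∩S3| = 16.527.
|S2∩S3| = 70.8095.
|S1∩S2∩S3| = 16.1944.
|S1 ∪ S2 ∪ S3| = 225.5 − 105.9048 + 16.1944 = 135.79.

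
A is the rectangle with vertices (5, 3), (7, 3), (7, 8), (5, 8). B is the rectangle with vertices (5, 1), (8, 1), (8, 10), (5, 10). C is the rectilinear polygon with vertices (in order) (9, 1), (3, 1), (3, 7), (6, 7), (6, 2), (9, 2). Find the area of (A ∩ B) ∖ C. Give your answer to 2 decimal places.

|A ∩ B| = 10.
|(A ∩ B) ∩ C| = 4.
|(A ∩ B) ∖ C| = 10 − 4 = 6.00.

6.00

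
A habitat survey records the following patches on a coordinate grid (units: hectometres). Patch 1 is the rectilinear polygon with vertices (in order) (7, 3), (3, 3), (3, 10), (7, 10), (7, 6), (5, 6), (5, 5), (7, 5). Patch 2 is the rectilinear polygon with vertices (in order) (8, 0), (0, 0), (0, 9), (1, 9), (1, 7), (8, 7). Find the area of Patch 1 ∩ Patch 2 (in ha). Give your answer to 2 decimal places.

The intersection is the polygon with vertices (3,3), (3,7), (7,7), (7,6), (5,6), (5,5), (7,5), (7,3).
By the shoelace formula its area is 14.00.

14.00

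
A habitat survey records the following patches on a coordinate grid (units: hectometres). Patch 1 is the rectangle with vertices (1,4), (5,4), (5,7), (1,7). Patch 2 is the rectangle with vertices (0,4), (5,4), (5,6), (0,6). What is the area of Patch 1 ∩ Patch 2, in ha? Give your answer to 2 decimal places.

8.00

|Patch 1∩Patch 2|: x∈[1,5], y∈[4,6] → 4·2 = 8.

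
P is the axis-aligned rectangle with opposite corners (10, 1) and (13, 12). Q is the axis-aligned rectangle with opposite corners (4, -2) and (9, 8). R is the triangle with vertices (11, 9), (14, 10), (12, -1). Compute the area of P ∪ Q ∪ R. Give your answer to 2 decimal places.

By inclusion–exclusion:
Individual areas: |P| = 33, |Q| = 50, |R| = 15.5.
|P∩Q| = 0 (no overlap).
|P∩R| = 12.353.
|Q∩R| = 0.
|P∩Q∩R| = 0.
|P ∪ Q ∪ R| = 98.5 − 12.353 + 0 = 86.15.

86.15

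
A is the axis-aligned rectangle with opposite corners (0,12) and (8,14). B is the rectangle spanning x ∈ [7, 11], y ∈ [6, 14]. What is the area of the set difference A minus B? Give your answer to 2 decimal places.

14.00

|A∩B|: x∈[7,8], y∈[12,14] → 1·2 = 2.
|A| = 16.
|A ∖ B| = |A| − |A∩B| = 16 − 2 = 14.00.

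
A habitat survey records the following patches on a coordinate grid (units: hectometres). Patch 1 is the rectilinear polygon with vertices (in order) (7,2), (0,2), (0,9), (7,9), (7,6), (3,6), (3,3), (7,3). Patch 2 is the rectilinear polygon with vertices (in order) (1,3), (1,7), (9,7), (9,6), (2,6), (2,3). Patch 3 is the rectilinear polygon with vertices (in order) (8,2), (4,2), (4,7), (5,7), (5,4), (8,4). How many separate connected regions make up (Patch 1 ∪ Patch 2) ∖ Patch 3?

1

(Patch 1 ∪ Patch 2) ∖ Patch 3 is a single connected region.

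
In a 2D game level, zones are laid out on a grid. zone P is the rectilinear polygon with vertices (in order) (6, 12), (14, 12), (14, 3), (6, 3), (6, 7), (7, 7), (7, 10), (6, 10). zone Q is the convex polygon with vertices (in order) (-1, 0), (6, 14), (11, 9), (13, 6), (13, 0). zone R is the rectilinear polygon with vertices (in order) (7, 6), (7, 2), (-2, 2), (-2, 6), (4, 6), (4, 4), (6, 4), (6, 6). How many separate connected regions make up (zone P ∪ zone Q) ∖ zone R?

(zone P ∪ zone Q) ∖ zone R is a single connected region.

1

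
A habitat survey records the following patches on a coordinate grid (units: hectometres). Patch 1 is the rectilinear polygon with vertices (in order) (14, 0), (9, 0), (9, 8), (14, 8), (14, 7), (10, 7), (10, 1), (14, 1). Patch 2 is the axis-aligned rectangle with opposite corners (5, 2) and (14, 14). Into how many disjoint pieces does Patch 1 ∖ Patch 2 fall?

1

Patch 1 ∖ Patch 2 is a single connected region.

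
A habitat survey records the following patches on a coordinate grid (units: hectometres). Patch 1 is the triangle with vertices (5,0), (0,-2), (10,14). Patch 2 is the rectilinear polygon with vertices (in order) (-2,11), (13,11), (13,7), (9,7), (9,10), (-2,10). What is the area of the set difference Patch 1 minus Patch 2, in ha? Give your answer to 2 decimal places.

|Patch 1| = 30, |Patch 1∩Patch 2| = 0.9375.
|Patch 1 ∖ Patch 2| = |Patch 1| − |Patch 1∩Patch 2| = 30 − 0.9375 = 29.06.

29.06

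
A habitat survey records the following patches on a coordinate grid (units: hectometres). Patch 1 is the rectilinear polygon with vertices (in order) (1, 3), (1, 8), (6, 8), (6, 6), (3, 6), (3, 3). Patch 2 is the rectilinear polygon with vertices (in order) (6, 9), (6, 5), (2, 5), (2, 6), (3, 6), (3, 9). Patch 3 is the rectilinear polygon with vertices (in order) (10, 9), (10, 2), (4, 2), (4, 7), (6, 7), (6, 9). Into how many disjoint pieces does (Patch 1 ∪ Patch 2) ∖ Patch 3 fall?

1

(Patch 1 ∪ Patch 2) ∖ Patch 3 is a single connected region.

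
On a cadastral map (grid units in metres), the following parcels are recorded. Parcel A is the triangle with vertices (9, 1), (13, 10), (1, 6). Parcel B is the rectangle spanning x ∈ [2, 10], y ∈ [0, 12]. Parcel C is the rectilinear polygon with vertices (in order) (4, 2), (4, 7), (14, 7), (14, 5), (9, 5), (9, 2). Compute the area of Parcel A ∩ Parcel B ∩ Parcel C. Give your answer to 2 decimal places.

23.39

The intersection is the polygon with vertices (4,4.125), (4,7), (4,7), (10,7), (10,5), (9,5), (9,2), (7.4,2).
By the shoelace formula its area is 23.39.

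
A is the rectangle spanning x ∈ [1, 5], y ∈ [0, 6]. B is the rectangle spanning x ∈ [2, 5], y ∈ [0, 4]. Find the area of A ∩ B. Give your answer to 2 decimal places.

12.00

|A∩B|: x∈[2,5], y∈[0,4] → 3·4 = 12.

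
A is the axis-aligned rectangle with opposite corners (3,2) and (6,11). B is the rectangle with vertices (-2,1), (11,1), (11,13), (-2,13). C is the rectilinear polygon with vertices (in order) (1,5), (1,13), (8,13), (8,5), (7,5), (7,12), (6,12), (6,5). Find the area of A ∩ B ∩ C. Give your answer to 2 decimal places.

The intersection is the polygon with vertices (3,11), (6,11), (6,5), (3,5).
By the shoelace formula its area is 18.00.

18.00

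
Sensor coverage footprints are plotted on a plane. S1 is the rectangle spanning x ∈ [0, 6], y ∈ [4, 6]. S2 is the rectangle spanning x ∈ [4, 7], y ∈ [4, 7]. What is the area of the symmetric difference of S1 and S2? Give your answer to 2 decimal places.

|S1∩S2|: x∈[4,6], y∈[4,6] → 2·2 = 4.
|S1 △ S2| = |S1| + |S2| − 2·|S1∩S2| = 12 + 9 − 8 = 13.00.

13.00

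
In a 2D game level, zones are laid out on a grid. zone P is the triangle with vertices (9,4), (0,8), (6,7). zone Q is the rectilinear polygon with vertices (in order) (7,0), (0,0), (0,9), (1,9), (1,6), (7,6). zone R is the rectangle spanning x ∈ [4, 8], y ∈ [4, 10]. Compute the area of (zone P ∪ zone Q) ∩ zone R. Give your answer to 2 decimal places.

|zone P ∪ zone Q| = 50.9722.
|(zone P ∪ zone Q) ∩ zone R| = 9.61.

9.61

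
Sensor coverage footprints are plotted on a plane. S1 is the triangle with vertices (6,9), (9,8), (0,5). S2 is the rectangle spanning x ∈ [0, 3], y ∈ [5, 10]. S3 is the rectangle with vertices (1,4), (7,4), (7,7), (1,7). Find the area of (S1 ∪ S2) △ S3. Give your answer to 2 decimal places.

|S1 ∪ S2| = 22.5.
|(S1 ∪ S2) ∩ S3| = 5.5.
|(S1 ∪ S2) △ S3| = 22.5 + 18 − 11 = 29.50.

29.50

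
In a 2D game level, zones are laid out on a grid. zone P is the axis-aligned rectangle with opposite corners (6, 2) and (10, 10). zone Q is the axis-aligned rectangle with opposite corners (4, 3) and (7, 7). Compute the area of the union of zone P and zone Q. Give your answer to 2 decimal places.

By inclusion–exclusion:
Individual areas: |zone P| = 32, |zone Q| = 12.
|zone P∩zone Q|: x∈[6,7], y∈[3,7] → 1·4 = 4.
|zone P ∪ zone Q| = 44 − 4 = 40.00.

40.00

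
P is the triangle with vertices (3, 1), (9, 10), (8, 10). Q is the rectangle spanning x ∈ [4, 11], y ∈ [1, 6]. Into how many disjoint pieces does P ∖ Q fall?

P ∖ Q splits into 2 disjoint pieces (area 0.15, area 3.1111).

2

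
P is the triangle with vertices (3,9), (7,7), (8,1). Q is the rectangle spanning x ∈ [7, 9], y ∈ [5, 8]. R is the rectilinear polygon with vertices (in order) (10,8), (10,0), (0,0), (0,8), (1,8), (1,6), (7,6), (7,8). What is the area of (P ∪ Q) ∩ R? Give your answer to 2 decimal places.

The region (P ∪ Q) ∩ R is the polygon with vertices (7,8), (9,8), (9,5), (7.333,5), (8,1), (4.875,6), (7,6), (7,7).
By the shoelace formula its area is 11.48.

11.48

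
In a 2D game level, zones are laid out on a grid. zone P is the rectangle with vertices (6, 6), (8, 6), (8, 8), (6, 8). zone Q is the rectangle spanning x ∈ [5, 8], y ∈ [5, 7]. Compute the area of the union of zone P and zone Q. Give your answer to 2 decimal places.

8.00

By inclusion–exclusion:
Individual areas: |zone P| = 4, |zone Q| = 6.
|zone P∩zone Q|: x∈[6,8], y∈[6,7] → 2·1 = 2.
|zone P ∪ zone Q| = 10 − 2 = 8.00.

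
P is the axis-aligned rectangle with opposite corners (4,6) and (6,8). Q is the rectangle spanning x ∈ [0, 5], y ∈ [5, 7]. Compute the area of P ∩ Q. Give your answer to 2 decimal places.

1.00

|P∩Q|: x∈[4,5], y∈[6,7] → 1·1 = 1.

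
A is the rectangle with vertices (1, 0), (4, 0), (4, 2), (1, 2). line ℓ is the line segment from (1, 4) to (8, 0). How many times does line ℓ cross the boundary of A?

The segment lies entirely outside A and never meets its boundary.

0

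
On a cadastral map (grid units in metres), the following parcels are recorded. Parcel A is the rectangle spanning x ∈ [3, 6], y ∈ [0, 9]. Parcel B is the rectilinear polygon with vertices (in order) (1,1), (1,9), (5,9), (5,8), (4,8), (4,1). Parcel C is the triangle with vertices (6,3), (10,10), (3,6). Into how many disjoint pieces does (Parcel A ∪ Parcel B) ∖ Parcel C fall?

(Parcel A ∪ Parcel B) ∖ Parcel C is a single connected region.

1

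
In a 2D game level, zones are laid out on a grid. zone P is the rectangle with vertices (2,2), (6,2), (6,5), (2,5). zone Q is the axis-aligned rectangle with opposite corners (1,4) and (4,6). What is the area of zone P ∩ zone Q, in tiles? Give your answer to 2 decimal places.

|zone P∩zone Q|: x∈[2,4], y∈[4,5] → 2·1 = 2.

2.00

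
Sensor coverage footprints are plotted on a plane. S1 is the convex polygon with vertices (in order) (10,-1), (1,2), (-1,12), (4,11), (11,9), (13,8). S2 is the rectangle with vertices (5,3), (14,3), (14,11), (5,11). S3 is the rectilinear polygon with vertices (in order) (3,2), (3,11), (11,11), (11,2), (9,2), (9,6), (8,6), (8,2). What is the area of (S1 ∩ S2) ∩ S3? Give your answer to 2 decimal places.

38.14

The region (S1 ∩ S2) ∩ S3 is the polygon with vertices (9,3), (9,6), (8,6), (8,3), (5,3), (5,10.714), (11,9), (11,3).
By the shoelace formula its area is 38.14.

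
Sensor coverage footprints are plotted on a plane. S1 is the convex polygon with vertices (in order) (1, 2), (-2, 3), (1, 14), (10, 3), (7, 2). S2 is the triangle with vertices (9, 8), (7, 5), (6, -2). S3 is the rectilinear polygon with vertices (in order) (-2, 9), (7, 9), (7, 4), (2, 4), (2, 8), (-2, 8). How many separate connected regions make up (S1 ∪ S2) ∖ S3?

(S1 ∪ S2) ∖ S3 splits into 2 disjoint pieces (area 38.4104, area 13.6364).

2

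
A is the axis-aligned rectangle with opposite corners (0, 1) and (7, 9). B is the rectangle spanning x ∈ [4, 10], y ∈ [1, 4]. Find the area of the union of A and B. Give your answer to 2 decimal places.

65.00

By inclusion–exclusion:
Individual areas: |A| = 56, |B| = 18.
|A∩B|: x∈[4,7], y∈[1,4] → 3·3 = 9.
|A ∪ B| = 74 − 9 = 65.00.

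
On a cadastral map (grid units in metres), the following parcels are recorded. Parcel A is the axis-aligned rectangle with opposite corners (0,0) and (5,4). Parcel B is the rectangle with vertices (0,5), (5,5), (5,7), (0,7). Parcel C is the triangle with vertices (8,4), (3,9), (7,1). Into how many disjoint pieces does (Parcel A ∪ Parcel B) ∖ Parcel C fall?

(Parcel A ∪ Parcel B) ∖ Parcel C splits into 2 disjoint pieces (area 20, area 9).

2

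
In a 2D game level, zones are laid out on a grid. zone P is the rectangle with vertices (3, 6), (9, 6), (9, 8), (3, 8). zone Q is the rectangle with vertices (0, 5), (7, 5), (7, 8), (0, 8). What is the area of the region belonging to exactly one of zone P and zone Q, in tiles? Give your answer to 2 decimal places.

17.00

|zone P∩zone Q|: x∈[3,7], y∈[6,8] → 4·2 = 8.
|zone P △ zone Q| = |zone P| + |zone Q| − 2·|zone P∩zone Q| = 12 + 21 − 16 = 17.00.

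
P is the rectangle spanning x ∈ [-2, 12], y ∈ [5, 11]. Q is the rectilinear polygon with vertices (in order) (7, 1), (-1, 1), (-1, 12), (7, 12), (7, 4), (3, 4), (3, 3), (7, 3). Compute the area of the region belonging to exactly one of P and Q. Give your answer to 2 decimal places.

72.00

|P| = 84, |Q| = 84, |P∩Q| = 48.
|P △ Q| = |P| + |Q| − 2·|P∩Q| = 84 + 84 − 96 = 72.00.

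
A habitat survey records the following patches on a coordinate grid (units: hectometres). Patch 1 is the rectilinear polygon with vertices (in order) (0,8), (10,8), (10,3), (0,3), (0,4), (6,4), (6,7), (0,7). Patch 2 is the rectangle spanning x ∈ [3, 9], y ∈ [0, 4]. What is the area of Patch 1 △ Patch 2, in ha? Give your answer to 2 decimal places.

|Patch 1| = 32, |Patch 2| = 24, |Patch 1∩Patch 2| = 6.
|Patch 1 △ Patch 2| = |Patch 1| + |Patch 2| − 2·|Patch 1∩Patch 2| = 32 + 24 − 12 = 44.00.

44.00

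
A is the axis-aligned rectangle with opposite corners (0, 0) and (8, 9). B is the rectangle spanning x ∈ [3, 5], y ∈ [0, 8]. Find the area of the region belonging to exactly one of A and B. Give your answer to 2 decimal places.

56.00

|A∩B|: x∈[3,5], y∈[0,8] → 2·8 = 16.
|A △ B| = |A| + |B| − 2·|A∩B| = 72 + 16 − 32 = 56.00.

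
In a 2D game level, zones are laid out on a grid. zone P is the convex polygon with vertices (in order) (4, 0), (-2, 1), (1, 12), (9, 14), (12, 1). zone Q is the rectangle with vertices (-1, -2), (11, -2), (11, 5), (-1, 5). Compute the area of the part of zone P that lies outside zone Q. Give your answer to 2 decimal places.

84.16

|zone P| = 139, |zone P∩zone Q| = 54.839.
|zone P ∖ zone Q| = |zone P| − |zone P∩zone Q| = 139 − 54.839 = 84.16.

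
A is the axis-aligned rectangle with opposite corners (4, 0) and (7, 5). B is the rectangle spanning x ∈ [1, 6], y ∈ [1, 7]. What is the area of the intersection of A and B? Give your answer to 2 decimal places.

|A∩B|: x∈[4,6], y∈[1,5] → 2·4 = 8.

8.00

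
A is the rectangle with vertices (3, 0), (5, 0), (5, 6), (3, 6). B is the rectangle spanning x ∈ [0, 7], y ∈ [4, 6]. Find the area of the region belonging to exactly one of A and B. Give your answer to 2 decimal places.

|A∩B|: x∈[3,5], y∈[4,6] → 2·2 = 4.
|A △ B| = |A| + |B| − 2·|A∩B| = 12 + 14 − 8 = 18.00.

18.00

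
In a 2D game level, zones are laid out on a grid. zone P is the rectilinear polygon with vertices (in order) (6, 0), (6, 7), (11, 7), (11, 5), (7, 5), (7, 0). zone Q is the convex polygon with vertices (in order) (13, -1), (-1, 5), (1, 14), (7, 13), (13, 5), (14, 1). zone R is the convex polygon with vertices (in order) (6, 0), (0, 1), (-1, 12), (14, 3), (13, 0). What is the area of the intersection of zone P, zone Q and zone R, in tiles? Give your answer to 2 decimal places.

9.21

The intersection is the polygon with vertices (7.333,7), (10.667,5), (7,5), (7,1.571), (6,2), (6,7).
By the shoelace formula its area is 9.21.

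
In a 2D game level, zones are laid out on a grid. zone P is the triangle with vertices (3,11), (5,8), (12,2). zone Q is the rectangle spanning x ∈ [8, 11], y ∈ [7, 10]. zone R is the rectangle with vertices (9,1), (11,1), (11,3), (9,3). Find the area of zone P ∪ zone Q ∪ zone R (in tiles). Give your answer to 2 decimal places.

17.49

By inclusion–exclusion:
Individual areas: |zone P| = 4.5, |zone Q| = 9, |zone R| = 4.
|zone P∩zone Q| = 0.
|zone P∩zone R| = 0.0119.
|zone Q∩zone R| = 0 (no overlap).
|zone P∩zone Q∩zone R| = 0.
|zone P ∪ zone Q ∪ zone R| = 17.5 − 0.0119 + 0 = 17.49.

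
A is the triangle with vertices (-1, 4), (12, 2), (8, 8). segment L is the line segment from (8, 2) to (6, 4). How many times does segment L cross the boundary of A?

The segment meets the boundary at (7.273,2.727).

1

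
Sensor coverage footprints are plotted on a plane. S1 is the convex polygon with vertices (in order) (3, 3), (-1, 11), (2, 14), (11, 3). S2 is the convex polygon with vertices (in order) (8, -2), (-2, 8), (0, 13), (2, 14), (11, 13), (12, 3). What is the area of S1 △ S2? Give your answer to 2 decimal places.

|S1| = 62, |S2| = 145.5, |S1∩S2| = 61.9444.
|S1 △ S2| = |S1| + |S2| − 2·|S1∩S2| = 62 + 145.5 − 123.8889 = 83.61.

83.61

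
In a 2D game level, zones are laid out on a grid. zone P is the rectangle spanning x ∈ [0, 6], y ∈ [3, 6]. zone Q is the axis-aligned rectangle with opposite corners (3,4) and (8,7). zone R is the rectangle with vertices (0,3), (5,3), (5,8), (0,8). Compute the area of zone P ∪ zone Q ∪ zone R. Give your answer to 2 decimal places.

35.00

By inclusion–exclusion:
Individual areas: |zone P| = 18, |zone Q| = 15, |zone R| = 25.
|zone P∩zone Q|: x∈[3,6], y∈[4,6] → 3·2 = 6.
|zone P∩zone R|: x∈[0,5], y∈[3,6] → 5·3 = 15.
|zone Q∩zone R|: x∈[3,5], y∈[4,7] → 2·3 = 6.
|zone P∩zone Q∩zone R| = 4.
|zone P ∪ zone Q ∪ zone R| = 58 − 27 + 4 = 35.00.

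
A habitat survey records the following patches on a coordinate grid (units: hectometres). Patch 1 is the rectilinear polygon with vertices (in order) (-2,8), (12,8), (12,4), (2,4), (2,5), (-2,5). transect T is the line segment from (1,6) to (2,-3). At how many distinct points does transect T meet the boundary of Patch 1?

The segment meets the boundary at (1.111,5).

1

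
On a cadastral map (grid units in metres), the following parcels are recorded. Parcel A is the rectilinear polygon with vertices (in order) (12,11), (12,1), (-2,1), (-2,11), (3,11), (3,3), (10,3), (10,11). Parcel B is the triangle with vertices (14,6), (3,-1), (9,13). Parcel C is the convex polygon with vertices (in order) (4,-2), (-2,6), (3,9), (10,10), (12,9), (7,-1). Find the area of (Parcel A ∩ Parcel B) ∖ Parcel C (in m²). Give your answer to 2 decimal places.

7.14

|Parcel A ∩ Parcel B| = 18.9468.
|(Parcel A ∩ Parcel B) ∩ Parcel C| = 11.8027.
|(Parcel A ∩ Parcel B) ∖ Parcel C| = 18.9468 − 11.8027 = 7.14.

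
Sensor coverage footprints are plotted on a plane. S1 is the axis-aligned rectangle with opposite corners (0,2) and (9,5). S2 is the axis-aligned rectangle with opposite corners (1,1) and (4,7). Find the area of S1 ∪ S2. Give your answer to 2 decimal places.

36.00

By inclusion–exclusion:
Individual areas: |S1| = 27, |S2| = 18.
|S1∩S2|: x∈[1,4], y∈[2,5] → 3·3 = 9.
|S1 ∪ S2| = 45 − 9 = 36.00.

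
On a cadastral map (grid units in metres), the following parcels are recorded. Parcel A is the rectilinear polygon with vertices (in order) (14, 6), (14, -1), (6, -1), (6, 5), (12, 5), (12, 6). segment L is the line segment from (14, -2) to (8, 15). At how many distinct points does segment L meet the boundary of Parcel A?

2

The segment meets the boundary at (11.529,5), (13.647,-1).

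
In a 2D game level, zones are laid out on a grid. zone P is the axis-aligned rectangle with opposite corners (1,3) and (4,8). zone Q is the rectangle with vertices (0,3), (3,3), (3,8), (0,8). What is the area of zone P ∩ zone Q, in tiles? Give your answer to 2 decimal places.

10.00

|zone P∩zone Q|: x∈[1,3], y∈[3,8] → 2·5 = 10.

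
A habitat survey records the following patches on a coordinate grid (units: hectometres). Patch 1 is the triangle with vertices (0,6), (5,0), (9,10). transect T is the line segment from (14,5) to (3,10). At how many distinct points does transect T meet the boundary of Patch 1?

The segment meets the boundary at (5.966,8.652), (8.077,7.692).

2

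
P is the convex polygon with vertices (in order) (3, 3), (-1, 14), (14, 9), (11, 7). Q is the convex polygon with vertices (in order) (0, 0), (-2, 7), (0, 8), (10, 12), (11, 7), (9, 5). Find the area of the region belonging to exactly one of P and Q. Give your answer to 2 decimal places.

62.28

|P| = 74.5, |Q| = 83, |P∩Q| = 47.61.
|P △ Q| = |P| + |Q| − 2·|P∩Q| = 74.5 + 83 − 95.2201 = 62.28.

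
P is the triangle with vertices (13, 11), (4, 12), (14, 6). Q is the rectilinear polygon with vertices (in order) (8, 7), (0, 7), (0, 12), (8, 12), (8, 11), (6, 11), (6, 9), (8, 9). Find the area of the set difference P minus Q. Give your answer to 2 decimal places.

19.69

|P| = 22, |P∩Q| = 2.3111.
|P ∖ Q| = |P| − |P∩Q| = 22 − 2.3111 = 19.69.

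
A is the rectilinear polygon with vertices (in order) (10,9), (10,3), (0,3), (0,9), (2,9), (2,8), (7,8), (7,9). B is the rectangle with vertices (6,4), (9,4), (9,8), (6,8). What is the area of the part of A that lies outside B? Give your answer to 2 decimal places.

43.00

|A| = 55, |A∩B| = 12.
|A ∖ B| = |A| − |A∩B| = 55 − 12 = 43.00.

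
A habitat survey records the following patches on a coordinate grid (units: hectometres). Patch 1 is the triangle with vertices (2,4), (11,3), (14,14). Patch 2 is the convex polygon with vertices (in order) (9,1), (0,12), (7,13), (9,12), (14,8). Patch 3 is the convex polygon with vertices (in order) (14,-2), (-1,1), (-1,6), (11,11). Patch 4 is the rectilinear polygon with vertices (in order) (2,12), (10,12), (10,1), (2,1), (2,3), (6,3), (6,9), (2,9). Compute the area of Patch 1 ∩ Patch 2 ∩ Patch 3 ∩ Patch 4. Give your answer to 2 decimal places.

22.10

The intersection is the polygon with vertices (9.8,10.5), (10,10.583), (10,3.111), (7,3.444), (6,4.667), (6,7.333).
By the shoelace formula its area is 22.10.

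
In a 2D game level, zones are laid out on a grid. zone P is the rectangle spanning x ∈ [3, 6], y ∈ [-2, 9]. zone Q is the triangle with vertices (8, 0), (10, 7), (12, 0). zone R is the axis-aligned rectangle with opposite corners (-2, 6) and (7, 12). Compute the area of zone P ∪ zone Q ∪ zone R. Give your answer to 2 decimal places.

92.00

By inclusion–exclusion:
Individual areas: |zone P| = 33, |zone Q| = 14, |zone R| = 54.
|zone P∩zone Q| = 0.
|zone P∩zone R|: x∈[3,6], y∈[6,9] → 3·3 = 9.
|zone Q∩zone R| = 0.
|zone P∩zone Q∩zone R| = 0.
|zone P ∪ zone Q ∪ zone R| = 101 − 9 + 0 = 92.00.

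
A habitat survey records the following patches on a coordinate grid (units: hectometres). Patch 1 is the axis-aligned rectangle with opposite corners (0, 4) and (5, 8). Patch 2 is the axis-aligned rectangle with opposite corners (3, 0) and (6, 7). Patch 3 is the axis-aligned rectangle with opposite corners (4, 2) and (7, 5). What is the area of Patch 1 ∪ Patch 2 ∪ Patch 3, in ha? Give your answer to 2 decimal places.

By inclusion–exclusion:
Individual areas: |Patch 1| = 20, |Patch 2| = 21, |Patch 3| = 9.
|Patch 1∩Patch 2|: x∈[3,5], y∈[4,7] → 2·3 = 6.
|Patch 1∩Patch 3|: x∈[4,5], y∈[4,5] → 1·1 = 1.
|Patch 2∩Patch 3|: x∈[4,6], y∈[2,5] → 2·3 = 6.
|Patch 1∩Patch 2∩Patch 3| = 1.
|Patch 1 ∪ Patch 2 ∪ Patch 3| = 50 − 13 + 1 = 38.00.

38.00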